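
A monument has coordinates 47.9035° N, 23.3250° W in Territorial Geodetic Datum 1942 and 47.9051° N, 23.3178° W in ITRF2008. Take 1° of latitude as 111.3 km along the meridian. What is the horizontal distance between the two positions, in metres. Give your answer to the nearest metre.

Δφ = 47.9051° − 47.9035° = +0.0016°; Δλ = -23.3178° − -23.3250° = +0.0072°.
ΔN = Δφ × 111300 = 178.1 m; ΔE = Δλ × 111300 × cos(47.9035°) = +0.0072 × 111300 × 0.670381 = 537.2 m.
Distance = √(ΔE² + ΔN²) = √(537.2² + 178.1²) = 566.0 m.

566 m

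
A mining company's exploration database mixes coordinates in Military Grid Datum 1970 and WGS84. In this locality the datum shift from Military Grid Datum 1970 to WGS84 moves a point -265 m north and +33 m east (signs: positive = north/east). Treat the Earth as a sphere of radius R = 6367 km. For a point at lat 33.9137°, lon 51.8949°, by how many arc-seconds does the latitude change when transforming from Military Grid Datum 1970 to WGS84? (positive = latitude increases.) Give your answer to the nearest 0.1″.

On a sphere of radius R, 1 rad of latitude = R, so Δφ = ΔN / R = -265.0 / 6367000 = -4.1621e-05 rad = -8.585″.

Δφ = -8.6″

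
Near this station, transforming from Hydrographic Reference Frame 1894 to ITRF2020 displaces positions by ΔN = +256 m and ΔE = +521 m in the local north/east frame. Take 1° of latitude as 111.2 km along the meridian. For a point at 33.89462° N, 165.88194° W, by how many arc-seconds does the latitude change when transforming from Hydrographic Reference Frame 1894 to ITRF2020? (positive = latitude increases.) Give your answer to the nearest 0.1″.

1° of latitude = 111.2 km, so Δφ = 256.0 / 111200 = 0.0023022° = 8.288″.

Δφ = 8.3″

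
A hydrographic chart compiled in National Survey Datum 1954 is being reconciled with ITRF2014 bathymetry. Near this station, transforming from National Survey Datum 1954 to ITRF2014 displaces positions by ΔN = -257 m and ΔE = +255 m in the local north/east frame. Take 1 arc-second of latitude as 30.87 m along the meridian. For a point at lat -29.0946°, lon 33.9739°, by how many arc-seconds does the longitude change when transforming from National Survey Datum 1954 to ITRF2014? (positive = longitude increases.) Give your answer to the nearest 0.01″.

At latitude -29.0946°, cos φ = 0.873818.
1″ of longitude at this latitude = 30.87 × cos φ = 26.9748 m, so Δλ = 255.0 / 26.9748 = 9.453″.

Δλ = 9.45″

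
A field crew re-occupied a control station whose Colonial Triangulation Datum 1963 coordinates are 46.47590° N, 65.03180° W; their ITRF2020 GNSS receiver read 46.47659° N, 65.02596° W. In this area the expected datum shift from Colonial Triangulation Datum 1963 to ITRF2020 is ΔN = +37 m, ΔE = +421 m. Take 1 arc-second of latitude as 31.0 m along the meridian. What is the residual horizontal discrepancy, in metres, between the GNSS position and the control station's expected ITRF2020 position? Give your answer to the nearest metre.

Observed coordinate differences: Δφ = +0.00069°, Δλ = +0.00584°.
Converting to metres (1° lat = 111600 m, cos φ = 0.688660): observed ΔN = 77.0 m, observed ΔE = 448.8 m.
Subtracting the expected shift leaves a residual of 77.0 − (37) = 40.0 m north and 448.8 − (421) = 27.8 m east.
Residual distance = √(40.0² + 27.8²) = 48.7 m.

49 m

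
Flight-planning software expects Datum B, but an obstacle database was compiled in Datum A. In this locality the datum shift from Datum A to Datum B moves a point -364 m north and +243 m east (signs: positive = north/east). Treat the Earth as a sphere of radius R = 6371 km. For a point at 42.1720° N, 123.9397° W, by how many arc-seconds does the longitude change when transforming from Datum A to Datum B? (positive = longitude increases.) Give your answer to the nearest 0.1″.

Δλ = 10.6″

At latitude 42.1720°, cos φ = 0.741133.
One radian of longitude at latitude φ spans R cos φ, so Δλ = ΔE / (R cos φ) = 243.0 / (6371000 × 0.741133) = 5.1464e-05 rad = 10.615″.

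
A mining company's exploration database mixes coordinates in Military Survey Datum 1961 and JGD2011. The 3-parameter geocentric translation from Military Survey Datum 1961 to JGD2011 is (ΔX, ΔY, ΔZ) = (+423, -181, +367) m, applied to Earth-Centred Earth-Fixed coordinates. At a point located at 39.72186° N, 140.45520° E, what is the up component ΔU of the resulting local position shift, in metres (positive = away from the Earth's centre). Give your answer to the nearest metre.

At φ = 39.72186°, λ = 140.45520°: sin φ = 0.639061, cos φ = 0.769156, sin λ = 0.636681, cos λ = -0.771127.
ΔU = cos φ cos λ·ΔX + cos φ sin λ·ΔY + sin φ·ΔZ = (0.769156)(-0.771127)(423) + (0.769156)(0.636681)(-181) + (0.639061)(367) = -104.99 m.

ΔU = -105 m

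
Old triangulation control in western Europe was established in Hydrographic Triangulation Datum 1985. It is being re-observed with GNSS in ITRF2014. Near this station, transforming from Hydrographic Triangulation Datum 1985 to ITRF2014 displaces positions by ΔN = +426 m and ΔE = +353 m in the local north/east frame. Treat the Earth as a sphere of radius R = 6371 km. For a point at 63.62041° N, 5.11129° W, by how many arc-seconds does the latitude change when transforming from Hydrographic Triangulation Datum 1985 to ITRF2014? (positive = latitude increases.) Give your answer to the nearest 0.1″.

On a sphere of radius R, 1 rad of latitude = R, so Δφ = ΔN / R = 426.0 / 6371000 = 6.6865e-05 rad = 13.792″.

Δφ = 13.8″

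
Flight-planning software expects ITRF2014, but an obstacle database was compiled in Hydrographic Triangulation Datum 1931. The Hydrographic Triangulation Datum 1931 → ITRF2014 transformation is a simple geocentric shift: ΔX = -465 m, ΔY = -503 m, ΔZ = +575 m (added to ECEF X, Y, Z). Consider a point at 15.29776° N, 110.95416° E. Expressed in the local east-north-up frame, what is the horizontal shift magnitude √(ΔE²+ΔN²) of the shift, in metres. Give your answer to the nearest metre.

883 m

At φ = 15.29776°, λ = 110.95416°: sin φ = 0.263835, cos φ = 0.964568, sin λ = 0.933867, cos λ = -0.357621.
ΔE = −sin λ·ΔX + cos λ·ΔY = −(0.933867)·(-465) + (-0.357621)·(-503) = 614.13 m.
ΔN = −sin φ cos λ·ΔX − sin φ sin λ·ΔY + cos φ·ΔZ = −(0.263835)(-0.357621)(-465) − (0.263835)(0.933867)(-503) + (0.964568)(575) = 634.68 m.
Horizontal magnitude = √(ΔE² + ΔN²) = √(614.13² + 634.68²) = 883.17 m.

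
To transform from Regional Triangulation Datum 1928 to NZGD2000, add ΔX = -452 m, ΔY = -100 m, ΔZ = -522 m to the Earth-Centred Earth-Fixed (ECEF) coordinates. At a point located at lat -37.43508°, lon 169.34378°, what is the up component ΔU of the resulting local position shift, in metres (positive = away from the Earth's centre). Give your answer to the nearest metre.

The local up (radial) axis is (cos φ cos λ, cos φ sin λ, sin φ), giving ΔU = 352.718 − 14.683 + 317.304 = 655.34 m.

ΔU = 655 m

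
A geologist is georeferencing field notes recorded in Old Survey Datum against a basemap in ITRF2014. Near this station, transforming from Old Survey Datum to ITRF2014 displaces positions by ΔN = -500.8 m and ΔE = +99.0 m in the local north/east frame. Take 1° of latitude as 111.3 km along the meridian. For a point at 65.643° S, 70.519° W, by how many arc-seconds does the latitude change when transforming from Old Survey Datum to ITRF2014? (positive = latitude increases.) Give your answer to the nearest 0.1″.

1° of latitude = 111.3 km, so Δφ = -500.8 / 111300 = -0.0044996° = -16.198″.

Δφ = -16.2″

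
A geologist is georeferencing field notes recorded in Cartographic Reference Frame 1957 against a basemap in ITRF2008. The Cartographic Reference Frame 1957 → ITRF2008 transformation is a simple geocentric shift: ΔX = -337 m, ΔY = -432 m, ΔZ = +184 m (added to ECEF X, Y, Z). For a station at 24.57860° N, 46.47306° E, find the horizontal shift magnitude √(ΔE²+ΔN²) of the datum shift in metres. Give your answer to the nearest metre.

At φ = 24.57860°, λ = 46.47306°: sin φ = 0.415941, cos φ = 0.909392, sin λ = 0.725051, cos λ = 0.688696.
ΔE = −sin λ·ΔX + cos λ·ΔY = −(0.725051)·(-337) + (0.688696)·(-432) = -53.17 m.
ΔN = −sin φ cos λ·ΔX − sin φ sin λ·ΔY + cos φ·ΔZ = −(0.415941)(0.688696)(-337) − (0.415941)(0.725051)(-432) + (0.909392)(184) = 394.15 m.
Horizontal magnitude = √(ΔE² + ΔN²) = √((-53.17)² + 394.15²) = 397.72 m.

398 m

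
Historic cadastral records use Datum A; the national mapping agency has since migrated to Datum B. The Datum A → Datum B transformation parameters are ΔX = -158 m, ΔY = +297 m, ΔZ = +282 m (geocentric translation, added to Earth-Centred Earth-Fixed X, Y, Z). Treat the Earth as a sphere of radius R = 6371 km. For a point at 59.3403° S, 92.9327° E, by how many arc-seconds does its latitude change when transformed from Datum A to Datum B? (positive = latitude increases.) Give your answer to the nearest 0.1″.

Δφ = 13.1″

sin φ = -0.860211, cos φ = 0.509938, sin λ = 0.998690, cos λ = -0.051163.
North component: ΔN = −sin φ cos λ·ΔX − sin φ sin λ·ΔY + cos φ·ΔZ = −(-0.860211)(-0.051163)(-158) − (-0.860211)(0.998690)(297) + (0.509938)(282) = 405.90 m.
1° of latitude spans πR/180 = 111195 m, so Δφ = 405.90 / 111195 × 3600 = 13.141″.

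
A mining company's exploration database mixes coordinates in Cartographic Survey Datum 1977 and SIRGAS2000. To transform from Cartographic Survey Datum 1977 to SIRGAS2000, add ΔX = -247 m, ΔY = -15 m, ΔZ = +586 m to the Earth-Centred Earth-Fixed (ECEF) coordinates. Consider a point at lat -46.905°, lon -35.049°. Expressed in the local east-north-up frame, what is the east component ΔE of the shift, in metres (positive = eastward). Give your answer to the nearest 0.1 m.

ΔE = -154.1 m

The local east axis at (φ, λ) is (−sin λ, cos λ, 0), so ΔE = −sin(-35.049°)·(-247) + cos(-35.049°)·(-15) = -154.13 m.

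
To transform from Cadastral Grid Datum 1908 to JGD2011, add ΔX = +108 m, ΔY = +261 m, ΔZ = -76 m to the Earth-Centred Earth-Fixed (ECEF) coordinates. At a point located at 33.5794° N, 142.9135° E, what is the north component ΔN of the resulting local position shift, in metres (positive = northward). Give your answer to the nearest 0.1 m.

The local north axis is (−sin φ cos λ, −sin φ sin λ, cos φ), giving ΔN = 47.651 − 87.050 − 63.317 = -102.72 m.

ΔN = -102.7 m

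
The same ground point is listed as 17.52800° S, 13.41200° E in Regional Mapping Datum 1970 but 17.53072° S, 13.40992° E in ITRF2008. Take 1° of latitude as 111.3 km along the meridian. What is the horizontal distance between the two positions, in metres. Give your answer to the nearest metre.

375 m

Δφ = -17.53072° − -17.52800° = -0.00272°; Δλ = 13.40992° − 13.41200° = -0.00208°.
ΔN = Δφ × 111300 = -302.7 m; ΔE = Δλ × 111300 × cos(-17.52800°) = -0.00208 × 111300 × 0.953570 = -220.8 m.
Distance = √(ΔE² + ΔN²) = √((-220.8)² + (-302.7)²) = 374.7 m.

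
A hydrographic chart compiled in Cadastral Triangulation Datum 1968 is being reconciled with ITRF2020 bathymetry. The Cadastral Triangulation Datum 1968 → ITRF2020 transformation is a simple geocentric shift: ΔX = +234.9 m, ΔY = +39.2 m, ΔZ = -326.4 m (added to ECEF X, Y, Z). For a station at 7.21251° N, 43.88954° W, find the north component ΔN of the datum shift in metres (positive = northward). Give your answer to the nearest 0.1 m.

The local north axis is (−sin φ cos λ, −sin φ sin λ, cos φ), giving ΔN = -21.254 + 3.412 − 323.817 = -341.66 m.

ΔN = -341.7 m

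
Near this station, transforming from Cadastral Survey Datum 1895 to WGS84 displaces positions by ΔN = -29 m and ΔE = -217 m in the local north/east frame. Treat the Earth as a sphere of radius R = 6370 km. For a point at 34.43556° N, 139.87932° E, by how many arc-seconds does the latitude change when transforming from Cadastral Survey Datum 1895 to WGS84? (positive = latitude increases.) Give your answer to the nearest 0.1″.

On a sphere of radius R, 1 rad of latitude = R, so Δφ = ΔN / R = -29.0 / 6370000 = -4.5526e-06 rad = -0.939″.

Δφ = -0.9″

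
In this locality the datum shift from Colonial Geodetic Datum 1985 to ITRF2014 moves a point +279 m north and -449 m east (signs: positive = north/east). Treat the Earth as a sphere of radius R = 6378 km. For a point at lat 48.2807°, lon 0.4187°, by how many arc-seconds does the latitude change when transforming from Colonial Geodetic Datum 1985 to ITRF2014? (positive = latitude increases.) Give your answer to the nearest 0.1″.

Δφ = 9.0″

On a sphere of radius R, 1 rad of latitude = R, so Δφ = ΔN / R = 279.0 / 6378000 = 4.3744e-05 rad = 9.023″.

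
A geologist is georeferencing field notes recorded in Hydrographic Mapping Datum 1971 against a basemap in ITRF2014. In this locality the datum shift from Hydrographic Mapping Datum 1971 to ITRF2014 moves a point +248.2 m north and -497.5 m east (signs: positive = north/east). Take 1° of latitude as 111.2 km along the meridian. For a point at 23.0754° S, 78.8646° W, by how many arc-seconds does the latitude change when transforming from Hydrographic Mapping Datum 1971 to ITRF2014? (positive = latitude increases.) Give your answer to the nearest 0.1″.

Δφ = 8.0″

1° of latitude = 111.2 km, so Δφ = 248.2 / 111200 = 0.0022320° = 8.035″.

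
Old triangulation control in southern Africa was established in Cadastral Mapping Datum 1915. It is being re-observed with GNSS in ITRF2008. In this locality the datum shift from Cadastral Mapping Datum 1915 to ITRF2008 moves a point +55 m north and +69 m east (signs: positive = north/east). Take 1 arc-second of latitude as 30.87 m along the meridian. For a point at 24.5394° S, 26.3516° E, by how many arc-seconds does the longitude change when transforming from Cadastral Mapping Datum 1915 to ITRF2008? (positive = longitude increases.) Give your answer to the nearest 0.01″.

At latitude -24.5394°, cos φ = 0.909676.
1″ of longitude at this latitude = 30.87 × cos φ = 28.0817 m, so Δλ = 69.0 / 28.0817 = 2.457″.

Δλ = 2.46″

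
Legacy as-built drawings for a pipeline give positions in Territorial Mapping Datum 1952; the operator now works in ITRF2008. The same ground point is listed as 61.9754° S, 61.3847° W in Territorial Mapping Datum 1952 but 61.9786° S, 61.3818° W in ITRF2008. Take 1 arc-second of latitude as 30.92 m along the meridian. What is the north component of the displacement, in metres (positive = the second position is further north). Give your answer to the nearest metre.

Δφ = -61.9786° − -61.9754° = -0.0032°; Δλ = -61.3818° − -61.3847° = +0.0029°.
1° of latitude = 3600 × 30.92 = 111312 m.
ΔN = Δφ × 111312 = -356.2 m; ΔE = Δλ × 111312 × cos(-61.9754°) = +0.0029 × 111312 × 0.469851 = 151.7 m.

ΔN = -356 m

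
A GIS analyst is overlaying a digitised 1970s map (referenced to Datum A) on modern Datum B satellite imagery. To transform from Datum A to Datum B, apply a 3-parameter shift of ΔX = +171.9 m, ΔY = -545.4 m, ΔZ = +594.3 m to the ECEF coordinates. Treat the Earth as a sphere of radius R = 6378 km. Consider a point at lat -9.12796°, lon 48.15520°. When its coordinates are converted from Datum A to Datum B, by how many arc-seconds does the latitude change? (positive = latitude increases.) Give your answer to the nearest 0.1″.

Δφ = 17.5″

sin φ = -0.158640, cos φ = 0.987337, sin λ = 0.744955, cos λ = 0.667115.
North component: ΔN = −sin φ cos λ·ΔX − sin φ sin λ·ΔY + cos φ·ΔZ = −(-0.158640)(0.667115)(171.9) − (-0.158640)(0.744955)(-545.4) + (0.987337)(594.3) = 540.51 m.
1° of latitude spans πR/180 = 111317 m, so Δφ = 540.51 / 111317 × 3600 = 17.480″.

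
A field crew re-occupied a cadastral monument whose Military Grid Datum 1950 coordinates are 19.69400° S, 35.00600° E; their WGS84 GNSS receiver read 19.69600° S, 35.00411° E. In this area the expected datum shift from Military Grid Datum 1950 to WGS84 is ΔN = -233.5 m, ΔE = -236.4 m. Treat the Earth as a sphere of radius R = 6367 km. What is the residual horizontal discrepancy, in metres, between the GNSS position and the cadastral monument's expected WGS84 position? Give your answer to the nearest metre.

Observed coordinate differences: Δφ = -0.00200°, Δλ = -0.00189°.
Converting to metres (1° lat = 111125 m, cos φ = 0.941506): observed ΔN = -222.3 m, observed ΔE = -197.7 m.
Subtracting the expected shift leaves a residual of -222.3 − (-233.5) = 11.2 m north and -197.7 − (-236.4) = 38.7 m east.
Residual distance = √(11.2² + 38.7²) = 40.3 m.

40 m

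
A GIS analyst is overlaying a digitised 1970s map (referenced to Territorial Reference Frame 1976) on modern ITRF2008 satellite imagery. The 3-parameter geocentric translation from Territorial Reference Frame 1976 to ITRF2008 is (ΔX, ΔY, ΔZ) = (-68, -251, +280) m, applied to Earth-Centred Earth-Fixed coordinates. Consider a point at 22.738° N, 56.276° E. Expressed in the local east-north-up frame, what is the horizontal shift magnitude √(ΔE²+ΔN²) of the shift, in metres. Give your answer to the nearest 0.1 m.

363.1 m

At φ = 22.738°, λ = 56.276°: sin φ = 0.386518, cos φ = 0.922282, sin λ = 0.831722, cos λ = 0.555193.
ΔE = −sin λ·ΔX + cos λ·ΔY = −(0.831722)·(-68) + (0.555193)·(-251) = -82.80 m.
ΔN = −sin φ cos λ·ΔX − sin φ sin λ·ΔY + cos φ·ΔZ = −(0.386518)(0.555193)(-68) − (0.386518)(0.831722)(-251) + (0.922282)(280) = 353.52 m.
Horizontal magnitude = √(ΔE² + ΔN²) = √((-82.80)² + 353.52²) = 363.09 m.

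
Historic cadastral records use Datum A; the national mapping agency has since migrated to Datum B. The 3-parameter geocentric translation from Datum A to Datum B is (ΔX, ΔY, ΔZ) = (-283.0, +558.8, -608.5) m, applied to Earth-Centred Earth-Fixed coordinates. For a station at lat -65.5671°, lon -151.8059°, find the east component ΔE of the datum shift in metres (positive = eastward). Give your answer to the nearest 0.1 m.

At φ = -65.5671°, λ = -151.8059°: sin φ = -0.910446, cos φ = 0.413627, sin λ = -0.472460, cos λ = -0.881352.
ΔE = −sin λ·ΔX + cos λ·ΔY = −(-0.472460)·(-283.0) + (-0.881352)·(558.8) = -626.21 m.

ΔE = -626.2 m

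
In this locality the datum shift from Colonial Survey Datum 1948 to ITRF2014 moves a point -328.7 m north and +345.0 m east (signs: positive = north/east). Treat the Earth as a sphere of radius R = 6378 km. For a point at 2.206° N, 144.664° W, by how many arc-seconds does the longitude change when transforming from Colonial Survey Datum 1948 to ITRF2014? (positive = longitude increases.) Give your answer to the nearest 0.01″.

At latitude 2.206°, cos φ = 0.999259.
One radian of longitude at latitude φ spans R cos φ, so Δλ = ΔE / (R cos φ) = 345.0 / (6378000 × 0.999259) = 5.4132e-05 rad = 11.166″.

Δλ = 11.17″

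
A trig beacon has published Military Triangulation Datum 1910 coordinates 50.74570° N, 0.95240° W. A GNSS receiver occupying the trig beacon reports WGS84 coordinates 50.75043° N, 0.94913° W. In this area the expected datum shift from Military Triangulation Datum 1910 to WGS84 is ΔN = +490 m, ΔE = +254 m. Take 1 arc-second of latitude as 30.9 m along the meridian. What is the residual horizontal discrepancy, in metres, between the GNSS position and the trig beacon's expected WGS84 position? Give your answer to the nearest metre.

43 m

Observed coordinate differences: Δφ = +0.00473°, Δλ = +0.00327°.
Converting to metres (1° lat = 111240 m, cos φ = 0.632763): observed ΔN = 526.2 m, observed ΔE = 230.2 m.
Subtracting the expected shift leaves a residual of 526.2 − (490) = 36.2 m north and 230.2 − (254) = -23.8 m east.
Residual distance = √(36.2² + (-23.8)²) = 43.3 m.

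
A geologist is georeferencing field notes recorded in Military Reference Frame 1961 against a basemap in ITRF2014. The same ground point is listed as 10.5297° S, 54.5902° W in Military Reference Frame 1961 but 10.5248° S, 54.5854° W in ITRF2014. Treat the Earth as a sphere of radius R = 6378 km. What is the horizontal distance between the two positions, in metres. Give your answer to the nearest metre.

757 m

Δφ = -10.5248° − -10.5297° = +0.0049°; Δλ = -54.5854° − -54.5902° = +0.0048°.
1° along a meridian = πR/180 = 111317 m.
ΔN = Δφ × 111317 = 545.5 m; ΔE = Δλ × 111317 × cos(-10.5297°) = +0.0048 × 111317 × 0.983160 = 525.3 m.
Distance = √(ΔE² + ΔN²) = √(525.3² + 545.5²) = 757.3 m.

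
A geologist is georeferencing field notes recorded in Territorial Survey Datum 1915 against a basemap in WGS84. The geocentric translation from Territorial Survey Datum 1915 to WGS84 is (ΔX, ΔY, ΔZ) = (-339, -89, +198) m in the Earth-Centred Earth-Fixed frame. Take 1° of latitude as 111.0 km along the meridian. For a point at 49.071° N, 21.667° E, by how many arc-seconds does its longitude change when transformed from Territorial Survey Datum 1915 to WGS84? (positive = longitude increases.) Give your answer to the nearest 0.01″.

Δλ = 2.10″

sin φ = 0.755522, cos φ = 0.655123, sin λ = 0.369212, cos λ = 0.929345.
East component: ΔE = −sin λ·ΔX + cos λ·ΔY = −(0.369212)(-339) + (0.929345)(-89) = 42.45 m.
1° of latitude spans 111000 m; at latitude φ, 1° of longitude spans that × cos φ = 72718.7 m, so Δλ = 42.45 / 72718.7 × 3600 = 2.102″.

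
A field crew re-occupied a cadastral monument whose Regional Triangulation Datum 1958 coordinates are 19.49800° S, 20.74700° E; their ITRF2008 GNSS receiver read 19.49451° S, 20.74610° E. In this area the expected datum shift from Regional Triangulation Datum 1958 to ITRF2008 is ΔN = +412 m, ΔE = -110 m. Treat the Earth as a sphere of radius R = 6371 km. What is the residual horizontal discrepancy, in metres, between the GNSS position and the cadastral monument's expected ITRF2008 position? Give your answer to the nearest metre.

Observed coordinate differences: Δφ = +0.00349°, Δλ = -0.00090°.
Converting to metres (1° lat = 111195 m, cos φ = 0.942653): observed ΔN = 388.1 m, observed ΔE = -94.3 m.
Subtracting the expected shift leaves a residual of 388.1 − (412) = -23.9 m north and -94.3 − (-110) = 15.7 m east.
Residual distance = √((-23.9)² + 15.7²) = 28.6 m.

29 m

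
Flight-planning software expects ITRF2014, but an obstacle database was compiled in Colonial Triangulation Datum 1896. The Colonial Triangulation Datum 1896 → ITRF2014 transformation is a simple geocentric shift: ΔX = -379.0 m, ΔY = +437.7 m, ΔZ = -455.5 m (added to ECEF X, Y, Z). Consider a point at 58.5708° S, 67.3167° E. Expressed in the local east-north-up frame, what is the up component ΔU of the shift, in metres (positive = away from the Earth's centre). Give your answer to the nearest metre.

The local up (radial) axis is (cos φ cos λ, cos φ sin λ, sin φ), giving ΔU = -76.212 + 210.582 + 388.671 = 523.04 m.

ΔU = 523 m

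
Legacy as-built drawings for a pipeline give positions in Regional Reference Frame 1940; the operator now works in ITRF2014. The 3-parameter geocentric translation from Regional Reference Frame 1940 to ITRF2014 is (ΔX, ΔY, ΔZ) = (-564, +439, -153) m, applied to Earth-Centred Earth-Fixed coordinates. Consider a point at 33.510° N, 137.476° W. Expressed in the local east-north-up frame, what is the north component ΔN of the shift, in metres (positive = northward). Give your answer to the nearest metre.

At φ = 33.510°, λ = -137.476°: sin φ = 0.552083, cos φ = 0.833789, sin λ = -0.675899, cos λ = -0.736994.
ΔN = −sin φ cos λ·ΔX − sin φ sin λ·ΔY + cos φ·ΔZ = −(0.552083)(-0.736994)(-564) − (0.552083)(-0.675899)(439) + (0.833789)(-153) = -193.24 m.

ΔN = -193 m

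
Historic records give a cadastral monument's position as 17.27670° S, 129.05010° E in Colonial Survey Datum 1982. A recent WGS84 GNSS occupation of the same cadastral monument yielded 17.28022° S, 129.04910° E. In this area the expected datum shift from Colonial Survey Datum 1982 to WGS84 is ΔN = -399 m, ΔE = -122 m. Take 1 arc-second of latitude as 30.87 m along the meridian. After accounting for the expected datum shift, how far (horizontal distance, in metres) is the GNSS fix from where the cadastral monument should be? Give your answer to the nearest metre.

Observed coordinate differences: Δφ = -0.00352°, Δλ = -0.00100°.
Converting to metres (1° lat = 111132 m, cos φ = 0.954882): observed ΔN = -391.2 m, observed ΔE = -106.1 m.
Subtracting the expected shift leaves a residual of -391.2 − (-399) = 7.8 m north and -106.1 − (-122) = 15.9 m east.
Residual distance = √(7.8² + 15.9²) = 17.7 m.

18 m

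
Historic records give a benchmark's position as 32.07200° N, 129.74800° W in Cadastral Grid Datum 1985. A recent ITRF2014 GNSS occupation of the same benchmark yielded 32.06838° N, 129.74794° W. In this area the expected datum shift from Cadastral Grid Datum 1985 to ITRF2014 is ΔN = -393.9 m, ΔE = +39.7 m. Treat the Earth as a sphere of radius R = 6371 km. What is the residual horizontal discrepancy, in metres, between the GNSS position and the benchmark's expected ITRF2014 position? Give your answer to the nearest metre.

Observed coordinate differences: Δφ = -0.00362°, Δλ = +0.00006°.
Converting to metres (1° lat = 111195 m, cos φ = 0.847382): observed ΔN = -402.5 m, observed ΔE = 5.7 m.
Subtracting the expected shift leaves a residual of -402.5 − (-393.9) = -8.6 m north and 5.7 − (39.7) = -34.0 m east.
Residual distance = √((-8.6)² + (-34.0)²) = 35.1 m.

35 m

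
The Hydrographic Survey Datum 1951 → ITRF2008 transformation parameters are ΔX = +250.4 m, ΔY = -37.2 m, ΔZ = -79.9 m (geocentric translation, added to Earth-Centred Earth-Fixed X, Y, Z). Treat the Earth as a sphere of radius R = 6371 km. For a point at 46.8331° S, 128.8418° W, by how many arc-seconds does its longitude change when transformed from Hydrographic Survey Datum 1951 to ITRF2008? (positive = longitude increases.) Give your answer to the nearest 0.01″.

sin φ = -0.729364, cos φ = 0.684126, sin λ = -0.778881, cos λ = -0.627172.
East component: ΔE = −sin λ·ΔX + cos λ·ΔY = −(-0.778881)(250.4) + (-0.627172)(-37.2) = 218.36 m.
1° of latitude spans πR/180 = 111195 m; at latitude φ, 1° of longitude spans that × cos φ = 76071.3 m, so Δλ = 218.36 / 76071.3 × 3600 = 10.334″.

Δλ = 10.33″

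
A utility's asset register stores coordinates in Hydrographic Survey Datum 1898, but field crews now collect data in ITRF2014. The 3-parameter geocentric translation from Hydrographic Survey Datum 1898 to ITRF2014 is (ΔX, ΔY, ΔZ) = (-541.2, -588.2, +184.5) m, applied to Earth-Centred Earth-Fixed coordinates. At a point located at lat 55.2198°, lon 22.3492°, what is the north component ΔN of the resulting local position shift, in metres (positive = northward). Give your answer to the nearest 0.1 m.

ΔN = 700.1 m

At φ = 55.2198°, λ = 22.3492°: sin φ = 0.821346, cos φ = 0.570430, sin λ = 0.380250, cos λ = 0.924884.
ΔN = −sin φ cos λ·ΔX − sin φ sin λ·ΔY + cos φ·ΔZ = −(0.821346)(0.924884)(-541.2) − (0.821346)(0.380250)(-588.2) + (0.570430)(184.5) = 700.07 m.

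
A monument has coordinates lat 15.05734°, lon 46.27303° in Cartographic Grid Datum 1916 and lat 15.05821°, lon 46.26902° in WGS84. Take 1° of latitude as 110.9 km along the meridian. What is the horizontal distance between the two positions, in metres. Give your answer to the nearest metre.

Δφ = 15.05821° − 15.05734° = +0.00087°; Δλ = 46.26902° − 46.27303° = -0.00401°.
ΔN = Δφ × 110900 = 96.5 m; ΔE = Δλ × 110900 × cos(15.05734°) = -0.00401 × 110900 × 0.965666 = -429.4 m.
Distance = √(ΔE² + ΔN²) = √((-429.4)² + 96.5²) = 440.1 m.

440 m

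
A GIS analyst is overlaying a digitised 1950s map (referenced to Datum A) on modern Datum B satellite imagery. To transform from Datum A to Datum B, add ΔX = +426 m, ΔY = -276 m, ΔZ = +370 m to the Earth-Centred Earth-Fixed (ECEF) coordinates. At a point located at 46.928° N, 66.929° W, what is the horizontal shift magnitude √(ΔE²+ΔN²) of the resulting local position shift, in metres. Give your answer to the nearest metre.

289 m

The local east axis at (φ, λ) is (−sin λ, cos λ, 0), so ΔE = −sin(-66.929°)·426 + cos(-66.929°)·(-276) = 283.77 m.
The local north axis is (−sin φ cos λ, −sin φ sin λ, cos φ), giving ΔN = -121.947 − 185.492 + 252.679 = -54.76 m.
Horizontal magnitude = √(ΔE² + ΔN²) = √(283.77² + (-54.76)²) = 289.01 m.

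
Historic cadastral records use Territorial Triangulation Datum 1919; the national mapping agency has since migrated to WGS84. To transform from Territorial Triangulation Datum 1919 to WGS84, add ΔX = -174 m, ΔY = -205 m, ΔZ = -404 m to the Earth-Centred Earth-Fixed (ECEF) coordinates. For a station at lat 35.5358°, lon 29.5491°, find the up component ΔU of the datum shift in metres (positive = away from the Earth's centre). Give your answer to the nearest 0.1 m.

ΔU = -440.3 m

At φ = 35.5358°, λ = 29.5491°: sin φ = 0.581212, cos φ = 0.813753, sin λ = 0.493169, cos λ = 0.869933.
ΔU = cos φ cos λ·ΔX + cos φ sin λ·ΔY + sin φ·ΔZ = (0.813753)(0.869933)(-174) + (0.813753)(0.493169)(-205) + (0.581212)(-404) = -440.26 m.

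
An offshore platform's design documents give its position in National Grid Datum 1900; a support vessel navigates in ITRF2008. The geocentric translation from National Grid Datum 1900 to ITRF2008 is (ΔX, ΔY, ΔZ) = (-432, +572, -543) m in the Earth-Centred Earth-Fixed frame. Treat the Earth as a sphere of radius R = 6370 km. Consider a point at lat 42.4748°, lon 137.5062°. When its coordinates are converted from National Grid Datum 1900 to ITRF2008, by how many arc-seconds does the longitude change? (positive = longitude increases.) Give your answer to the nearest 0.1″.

sin φ = 0.675266, cos φ = 0.737574, sin λ = 0.675510, cos λ = -0.737350.
East component: ΔE = −sin λ·ΔX + cos λ·ΔY = −(0.675510)(-432) + (-0.737350)(572) = -129.94 m.
1° of latitude spans πR/180 = 111177 m; at latitude φ, 1° of longitude spans that × cos φ = 82001.7 m, so Δλ = -129.94 / 82001.7 × 3600 = -5.705″.

Δλ = -5.7″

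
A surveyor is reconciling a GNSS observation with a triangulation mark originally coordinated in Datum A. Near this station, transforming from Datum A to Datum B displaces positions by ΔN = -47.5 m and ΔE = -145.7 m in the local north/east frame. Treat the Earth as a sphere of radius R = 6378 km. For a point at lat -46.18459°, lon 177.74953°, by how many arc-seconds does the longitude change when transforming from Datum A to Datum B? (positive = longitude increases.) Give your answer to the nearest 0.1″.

At latitude -46.18459°, cos φ = 0.692337.
One radian of longitude at latitude φ spans R cos φ, so Δλ = ΔE / (R cos φ) = -145.7 / (6378000 × 0.692337) = -3.2996e-05 rad = -6.806″.

Δλ = -6.8″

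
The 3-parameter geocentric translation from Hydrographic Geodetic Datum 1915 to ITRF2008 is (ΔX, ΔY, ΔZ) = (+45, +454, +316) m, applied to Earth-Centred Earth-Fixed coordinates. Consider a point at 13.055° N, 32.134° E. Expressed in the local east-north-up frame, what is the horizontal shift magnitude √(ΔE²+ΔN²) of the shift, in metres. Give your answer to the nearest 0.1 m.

435.7 m

The local east axis at (φ, λ) is (−sin λ, cos λ, 0), so ΔE = −sin(32.134°)·45 + cos(32.134°)·454 = 360.51 m.
The local north axis is (−sin φ cos λ, −sin φ sin λ, cos φ), giving ΔN = -8.608 − 54.548 + 307.833 = 244.68 m.
Horizontal magnitude = √(ΔE² + ΔN²) = √(360.51² + 244.68²) = 435.70 m.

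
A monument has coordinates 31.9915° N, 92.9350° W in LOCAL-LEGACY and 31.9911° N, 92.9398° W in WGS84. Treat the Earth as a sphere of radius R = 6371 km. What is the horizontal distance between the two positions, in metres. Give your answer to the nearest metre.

455 m

Δφ = 31.9911° − 31.9915° = -0.0004°; Δλ = -92.9398° − -92.9350° = -0.0048°.
1° along a meridian = πR/180 = 111195 m.
ΔN = Δφ × 111195 = -44.5 m; ΔE = Δλ × 111195 × cos(31.9915°) = -0.0048 × 111195 × 0.848127 = -452.7 m.
Distance = √(ΔE² + ΔN²) = √((-452.7)² + (-44.5)²) = 454.9 m.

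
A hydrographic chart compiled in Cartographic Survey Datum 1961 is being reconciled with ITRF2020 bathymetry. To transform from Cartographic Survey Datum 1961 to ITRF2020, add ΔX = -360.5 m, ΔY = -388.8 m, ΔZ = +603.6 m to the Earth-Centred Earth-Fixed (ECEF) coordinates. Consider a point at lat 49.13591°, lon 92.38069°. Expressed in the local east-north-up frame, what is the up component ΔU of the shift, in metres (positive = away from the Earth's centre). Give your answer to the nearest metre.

ΔU = 212 m

The local up (radial) axis is (cos φ cos λ, cos φ sin λ, sin φ), giving ΔU = 9.798 − 254.159 + 456.481 = 212.12 m.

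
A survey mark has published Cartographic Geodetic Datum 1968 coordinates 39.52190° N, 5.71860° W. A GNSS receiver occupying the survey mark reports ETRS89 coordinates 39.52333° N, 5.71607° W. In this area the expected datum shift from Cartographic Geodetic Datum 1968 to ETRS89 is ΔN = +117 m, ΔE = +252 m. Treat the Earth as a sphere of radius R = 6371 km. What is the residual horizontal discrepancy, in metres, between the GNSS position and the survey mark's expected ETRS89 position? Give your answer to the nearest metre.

55 m

Observed coordinate differences: Δφ = +0.00143°, Δλ = +0.00253°.
Converting to metres (1° lat = 111195 m, cos φ = 0.771381): observed ΔN = 159.0 m, observed ΔE = 217.0 m.
Subtracting the expected shift leaves a residual of 159.0 − (117) = 42.0 m north and 217.0 − (252) = -35.0 m east.
Residual distance = √(42.0² + (-35.0)²) = 54.7 m.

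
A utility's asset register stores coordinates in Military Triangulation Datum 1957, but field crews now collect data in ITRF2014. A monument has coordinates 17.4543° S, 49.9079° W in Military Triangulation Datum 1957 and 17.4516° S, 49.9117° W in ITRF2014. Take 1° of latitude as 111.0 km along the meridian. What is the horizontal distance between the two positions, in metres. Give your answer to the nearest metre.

Δφ = -17.4516° − -17.4543° = +0.0027°; Δλ = -49.9117° − -49.9079° = -0.0038°.
ΔN = Δφ × 111000 = 299.7 m; ΔE = Δλ × 111000 × cos(-17.4543°) = -0.0038 × 111000 × 0.953956 = -402.4 m.
Distance = √(ΔE² + ΔN²) = √((-402.4)² + 299.7²) = 501.7 m.

502 m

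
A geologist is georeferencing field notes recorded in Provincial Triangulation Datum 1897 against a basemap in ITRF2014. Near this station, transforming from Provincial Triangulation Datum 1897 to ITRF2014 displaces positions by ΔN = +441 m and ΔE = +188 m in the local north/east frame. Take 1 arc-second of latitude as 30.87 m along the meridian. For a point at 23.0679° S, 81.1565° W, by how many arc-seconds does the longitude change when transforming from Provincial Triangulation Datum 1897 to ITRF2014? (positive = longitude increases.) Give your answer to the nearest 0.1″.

At latitude -23.0679°, cos φ = 0.920041.
1″ of longitude at this latitude = 30.87 × cos φ = 28.4017 m, so Δλ = 188.0 / 28.4017 = 6.619″.

Δλ = 6.6″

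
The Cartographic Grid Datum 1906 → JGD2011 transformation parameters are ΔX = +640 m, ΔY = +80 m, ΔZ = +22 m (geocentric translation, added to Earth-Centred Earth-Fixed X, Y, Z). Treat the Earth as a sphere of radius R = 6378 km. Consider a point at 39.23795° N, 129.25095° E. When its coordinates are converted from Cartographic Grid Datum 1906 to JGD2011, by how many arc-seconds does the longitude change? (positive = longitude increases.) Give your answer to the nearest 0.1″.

sin φ = 0.632542, cos φ = 0.774526, sin λ = 0.774382, cos λ = -0.632718.
East component: ΔE = −sin λ·ΔX + cos λ·ΔY = −(0.774382)(640) + (-0.632718)(80) = -546.22 m.
1° of latitude spans πR/180 = 111317 m; at latitude φ, 1° of longitude spans that × cos φ = 86218.0 m, so Δλ = -546.22 / 86218.0 × 3600 = -22.807″.

Δλ = -22.8″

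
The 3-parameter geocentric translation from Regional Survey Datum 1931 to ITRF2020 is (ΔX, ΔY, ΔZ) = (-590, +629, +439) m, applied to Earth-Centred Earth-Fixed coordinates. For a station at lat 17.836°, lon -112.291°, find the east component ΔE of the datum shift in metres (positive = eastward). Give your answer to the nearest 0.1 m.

At φ = 17.836°, λ = -112.291°: sin φ = 0.306293, cos φ = 0.951937, sin λ = -0.925269, cos λ = -0.379311.
ΔE = −sin λ·ΔX + cos λ·ΔY = −(-0.925269)·(-590) + (-0.379311)·(629) = -784.50 m.

ΔE = -784.5 m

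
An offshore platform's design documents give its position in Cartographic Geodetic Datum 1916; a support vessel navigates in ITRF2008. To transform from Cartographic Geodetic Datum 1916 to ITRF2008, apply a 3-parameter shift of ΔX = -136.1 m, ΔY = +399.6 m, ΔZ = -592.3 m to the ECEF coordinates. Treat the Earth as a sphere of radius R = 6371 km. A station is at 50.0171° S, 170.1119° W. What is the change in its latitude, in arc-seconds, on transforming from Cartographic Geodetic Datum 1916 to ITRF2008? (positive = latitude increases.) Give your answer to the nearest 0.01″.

sin φ = -0.766236, cos φ = 0.642559, sin λ = -0.171724, cos λ = -0.985145.
North component: ΔN = −sin φ cos λ·ΔX − sin φ sin λ·ΔY + cos φ·ΔZ = −(-0.766236)(-0.985145)(-136.1) − (-0.766236)(-0.171724)(399.6) + (0.642559)(-592.3) = -330.43 m.
1° of latitude spans πR/180 = 111195 m, so Δφ = -330.43 / 111195 × 3600 = -10.698″.

Δφ = -10.70″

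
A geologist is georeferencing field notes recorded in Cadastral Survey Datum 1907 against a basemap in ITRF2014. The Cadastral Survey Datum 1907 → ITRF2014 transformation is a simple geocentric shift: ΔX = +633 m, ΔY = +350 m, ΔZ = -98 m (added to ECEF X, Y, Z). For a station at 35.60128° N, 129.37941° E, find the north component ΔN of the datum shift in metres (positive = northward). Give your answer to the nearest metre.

The local north axis is (−sin φ cos λ, −sin φ sin λ, cos φ), giving ΔN = 233.793 − 157.490 − 79.683 = -3.38 m.

ΔN = -3 m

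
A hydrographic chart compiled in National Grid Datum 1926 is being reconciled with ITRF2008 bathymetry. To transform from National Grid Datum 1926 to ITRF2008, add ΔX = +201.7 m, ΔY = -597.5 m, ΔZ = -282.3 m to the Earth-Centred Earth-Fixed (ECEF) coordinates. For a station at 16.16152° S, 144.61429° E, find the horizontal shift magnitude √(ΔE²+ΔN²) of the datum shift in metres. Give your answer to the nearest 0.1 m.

554.9 m

The local east axis at (φ, λ) is (−sin λ, cos λ, 0), so ΔE = −sin(144.61429°)·201.7 + cos(144.61429°)·(-597.5) = 370.33 m.
The local north axis is (−sin φ cos λ, −sin φ sin λ, cos φ), giving ΔN = -45.771 − 96.307 − 271.144 = -413.22 m.
Horizontal magnitude = √(ΔE² + ΔN²) = √(370.33² + (-413.22)²) = 554.88 m.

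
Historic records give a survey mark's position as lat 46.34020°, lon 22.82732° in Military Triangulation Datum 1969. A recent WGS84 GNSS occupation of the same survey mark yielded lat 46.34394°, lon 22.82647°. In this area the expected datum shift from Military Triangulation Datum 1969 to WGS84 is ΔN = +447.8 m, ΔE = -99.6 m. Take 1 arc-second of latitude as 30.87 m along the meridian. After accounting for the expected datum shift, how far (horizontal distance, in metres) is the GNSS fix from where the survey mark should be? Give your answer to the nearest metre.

Observed coordinate differences: Δφ = +0.00374°, Δλ = -0.00085°.
Converting to metres (1° lat = 111132 m, cos φ = 0.690375): observed ΔN = 415.6 m, observed ΔE = -65.2 m.
Subtracting the expected shift leaves a residual of 415.6 − (447.8) = -32.2 m north and -65.2 − (-99.6) = 34.4 m east.
Residual distance = √((-32.2)² + 34.4²) = 47.1 m.

47 m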